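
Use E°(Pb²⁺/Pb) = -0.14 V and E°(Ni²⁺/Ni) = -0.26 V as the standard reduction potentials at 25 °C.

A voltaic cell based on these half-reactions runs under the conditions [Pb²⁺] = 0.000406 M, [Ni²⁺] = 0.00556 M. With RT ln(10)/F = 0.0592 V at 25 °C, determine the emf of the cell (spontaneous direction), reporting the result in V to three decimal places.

Pb²⁺/Pb is the cathode (higher E°), Ni²⁺/Ni the anode: E°cell = -0.14 − (-0.26) = +0.12 V, n = 2.
Overall: Pb²⁺(aq) + Ni(s) → Pb(s) + Ni²⁺(aq)
Q = [Ni²⁺] / ([Pb²⁺]); log Q = 1.137.
E = E° − (0.0592/n) log Q = +0.12 − (0.0592/2)(1.137) = +0.086 V.

+0.086 V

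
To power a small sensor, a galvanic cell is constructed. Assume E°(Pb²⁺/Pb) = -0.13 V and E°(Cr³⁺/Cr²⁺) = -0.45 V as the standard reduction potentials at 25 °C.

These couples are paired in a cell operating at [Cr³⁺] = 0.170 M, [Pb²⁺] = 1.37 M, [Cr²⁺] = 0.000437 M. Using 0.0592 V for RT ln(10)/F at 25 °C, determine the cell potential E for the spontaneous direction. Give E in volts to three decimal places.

+0.171 V

Pb²⁺/Pb is the cathode (higher E°), Cr³⁺/Cr²⁺ the anode: E°cell = -0.13 − (-0.45) = +0.32 V, n = 2.
Overall: Pb²⁺(aq) + 2 Cr²⁺(aq) → Pb(s) + 2 Cr³⁺(aq)
Q = [Cr³⁺]^2 / ([Pb²⁺]·[Cr²⁺]^2); log Q = 5.043.
E = E° − (0.0592/n) log Q = +0.32 − (0.0592/2)(5.043) = +0.171 V.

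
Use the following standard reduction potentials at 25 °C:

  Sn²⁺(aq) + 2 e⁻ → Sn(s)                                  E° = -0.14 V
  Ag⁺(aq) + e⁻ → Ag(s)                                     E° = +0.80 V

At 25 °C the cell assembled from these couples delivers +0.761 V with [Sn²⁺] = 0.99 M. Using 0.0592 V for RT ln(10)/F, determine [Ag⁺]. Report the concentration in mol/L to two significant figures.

Ag⁺/Ag is the cathode, Sn²⁺/Sn the anode: E°cell = +0.94 V, n = 2.
Overall reaction: 2 Ag⁺(aq) + Sn(s) → 2 Ag(s) + Sn²⁺(aq); Q = [Sn²⁺]^1/[Ag⁺]^2.
From E = E° − (0.0592/n) log Q: log Q = (E° − E)·n/0.0592 = (+0.94 − (+0.761))·2/0.0592 = 6.0473.
So 2·log[Ag⁺] = 1·log(0.99) − log Q = -0.0044 − (6.0473) = -6.0517; log[Ag⁺] = -6.0517 / 2 = -3.0259; [Ag⁺] = 10^(-3.0259) ≈ 0.00094 M.

0.00094 M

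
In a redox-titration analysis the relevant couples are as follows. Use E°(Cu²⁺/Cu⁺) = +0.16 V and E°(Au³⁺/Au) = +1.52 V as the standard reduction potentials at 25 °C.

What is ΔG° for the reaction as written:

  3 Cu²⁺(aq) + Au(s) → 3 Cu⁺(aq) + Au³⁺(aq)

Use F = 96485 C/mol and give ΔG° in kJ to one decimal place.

+393.7 kJ

As written, Cu²⁺/Cu⁺ is reduced (cathode) and Au³⁺/Au is oxidised (anode), so E°cell = (+0.16) − (+1.52) = -1.36 V.
Balancing electrons gives n = 3.
ΔG° = −nFE° = −(3)(96485)(-1.36) = 393,659 J = +393.7 kJ.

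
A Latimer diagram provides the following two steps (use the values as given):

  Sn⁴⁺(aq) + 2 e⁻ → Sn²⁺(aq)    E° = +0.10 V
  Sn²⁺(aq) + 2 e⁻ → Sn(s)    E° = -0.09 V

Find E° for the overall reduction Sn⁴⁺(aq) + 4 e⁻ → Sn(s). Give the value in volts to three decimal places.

Standard free energies of sequential steps add: ΔG°₃ = ΔG°₁ + ΔG°₂, so n₃E°₃ = n₁E°₁ + n₂E°₂.
E°₃ = (2×+0.10 + 2×-0.09) / 4 = (+0.020) / 4 = +0.005 V.

+0.005 V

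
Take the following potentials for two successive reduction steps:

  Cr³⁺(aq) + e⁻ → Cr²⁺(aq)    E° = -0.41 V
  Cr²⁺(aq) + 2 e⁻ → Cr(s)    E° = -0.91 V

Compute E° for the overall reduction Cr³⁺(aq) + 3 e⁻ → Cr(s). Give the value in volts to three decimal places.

-0.743 V

Adding the free-energy changes (−nFE°) of the two steps gives −n₃FE°₃ = −n₁FE°₁ − n₂FE°₂.
E°₃ = (1×-0.41 + 2×-0.91) / 3 = (-2.230) / 3 = -0.743 V.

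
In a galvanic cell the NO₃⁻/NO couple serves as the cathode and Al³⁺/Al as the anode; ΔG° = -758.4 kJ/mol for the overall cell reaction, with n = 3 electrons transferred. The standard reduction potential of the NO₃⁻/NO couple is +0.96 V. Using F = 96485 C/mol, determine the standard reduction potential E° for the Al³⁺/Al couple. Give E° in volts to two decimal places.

E°cell = −ΔG°/(nF) = −(-758.4×10³)/((3)(96485)) = +2.620 V.
Since NO₃⁻/NO is the cathode and Al³⁺/Al the anode, E°cell = E°(NO₃⁻/NO) − E°(Al³⁺/Al).
So E°(Al³⁺/Al) = E°(NO₃⁻/NO) − E°cell = (+0.96) − (+2.620) = -1.66 V.

-1.66 V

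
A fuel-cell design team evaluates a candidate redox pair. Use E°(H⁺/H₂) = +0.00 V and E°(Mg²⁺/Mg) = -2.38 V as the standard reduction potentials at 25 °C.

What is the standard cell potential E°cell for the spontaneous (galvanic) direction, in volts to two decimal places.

+2.38 V

The H⁺/H₂ couple has the higher reduction potential, so it is the cathode; Mg²⁺/Mg is oxidised at the anode.
E°cell = E°(cathode) − E°(anode) = (+0.00) − (-2.38) = +2.38 V.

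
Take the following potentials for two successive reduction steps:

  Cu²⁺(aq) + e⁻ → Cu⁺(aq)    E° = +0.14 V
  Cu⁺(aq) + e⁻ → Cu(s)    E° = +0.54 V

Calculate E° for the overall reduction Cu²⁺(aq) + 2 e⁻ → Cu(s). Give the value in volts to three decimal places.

+0.340 V

Since ΔG° = −nFE° is additive over sequential reductions, n₃E°₃ = n₁E°₁ + n₂E°₂.
E°₃ = (1×+0.14 + 1×+0.54) / 2 = (+0.680) / 2 = +0.340 V.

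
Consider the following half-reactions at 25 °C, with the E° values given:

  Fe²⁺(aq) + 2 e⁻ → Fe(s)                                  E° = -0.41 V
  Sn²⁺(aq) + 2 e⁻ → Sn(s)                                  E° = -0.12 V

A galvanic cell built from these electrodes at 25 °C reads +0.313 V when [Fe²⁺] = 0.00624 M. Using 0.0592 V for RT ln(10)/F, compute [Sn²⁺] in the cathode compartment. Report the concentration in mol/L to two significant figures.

Sn²⁺/Sn is the cathode, Fe²⁺/Fe the anode: E°cell = +0.29 V, n = 2.
Overall reaction: Sn²⁺(aq) + Fe(s) → Sn(s) + Fe²⁺(aq); Q = [Fe²⁺]^1/[Sn²⁺]^1.
From E = E° − (0.0592/n) log Q: log Q = (E° − E)·n/0.0592 = (+0.29 − (+0.313))·2/0.0592 = -0.7770.
So 1·log[Sn²⁺] = 1·log(0.00624) − log Q = -2.2048 − (-0.7770) = -1.4278; [Sn²⁺] = 10^(-1.4278) ≈ 0.037 M.

0.037 M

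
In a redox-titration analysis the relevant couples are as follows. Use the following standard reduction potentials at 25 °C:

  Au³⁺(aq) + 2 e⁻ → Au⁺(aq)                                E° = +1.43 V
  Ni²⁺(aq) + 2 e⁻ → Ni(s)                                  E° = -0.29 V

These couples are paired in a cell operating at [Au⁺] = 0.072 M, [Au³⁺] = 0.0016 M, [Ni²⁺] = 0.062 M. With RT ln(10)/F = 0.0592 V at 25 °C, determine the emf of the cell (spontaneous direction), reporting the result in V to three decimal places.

Au³⁺/Au⁺ is the cathode (higher E°), Ni²⁺/Ni the anode: E°cell = +1.43 − (-0.29) = +1.72 V, n = 2.
Overall: Au³⁺(aq) + Ni(s) → Au⁺(aq) + Ni²⁺(aq)
Q = [Au⁺]·[Ni²⁺] / ([Au³⁺]); log Q = 0.446.
E = E° − (0.0592/n) log Q = +1.72 − (0.0592/2)(0.446) = +1.707 V.

+1.707 V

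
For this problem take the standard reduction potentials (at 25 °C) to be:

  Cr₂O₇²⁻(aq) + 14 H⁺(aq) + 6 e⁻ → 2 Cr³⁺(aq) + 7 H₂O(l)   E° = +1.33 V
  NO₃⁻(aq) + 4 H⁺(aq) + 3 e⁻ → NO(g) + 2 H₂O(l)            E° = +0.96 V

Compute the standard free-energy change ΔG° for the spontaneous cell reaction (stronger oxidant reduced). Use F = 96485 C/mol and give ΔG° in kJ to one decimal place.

Cr₂O₇²⁻/Cr³⁺ (E° = +1.33 V) is the cathode; NO₃⁻/NO (E° = +0.96 V) is the anode, so E°cell = +0.37 V.
Balancing electrons gives n = 6 (lcm of 6 and 3).
ΔG° = −nFE° = −(6)(96485)(+0.37) = -214,197 J = -214.2 kJ.

-214.2 kJ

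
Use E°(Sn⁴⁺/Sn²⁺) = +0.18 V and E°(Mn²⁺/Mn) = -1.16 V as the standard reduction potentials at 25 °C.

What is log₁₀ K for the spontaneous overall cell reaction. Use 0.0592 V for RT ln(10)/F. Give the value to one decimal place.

45.3

Cathode: Sn⁴⁺/Sn²⁺; anode: Mn²⁺/Mn. E°cell = +1.34 V, n = 2.
log K = nE°cell / 0.0592 = (2)(+1.34) / 0.0592 = 45.3.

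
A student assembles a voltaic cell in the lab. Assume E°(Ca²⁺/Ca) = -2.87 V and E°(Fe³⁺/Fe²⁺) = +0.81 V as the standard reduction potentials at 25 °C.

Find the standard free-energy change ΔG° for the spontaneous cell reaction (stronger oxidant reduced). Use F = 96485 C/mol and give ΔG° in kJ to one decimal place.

-710.1 kJ

Fe³⁺/Fe²⁺ (E° = +0.81 V) is the cathode; Ca²⁺/Ca (E° = -2.87 V) is the anode, so E°cell = +3.68 V.
Balancing electrons gives n = 2 (lcm of 1 and 2).
ΔG° = −nFE° = −(2)(96485)(+3.68) = -710,130 J = -710.1 kJ.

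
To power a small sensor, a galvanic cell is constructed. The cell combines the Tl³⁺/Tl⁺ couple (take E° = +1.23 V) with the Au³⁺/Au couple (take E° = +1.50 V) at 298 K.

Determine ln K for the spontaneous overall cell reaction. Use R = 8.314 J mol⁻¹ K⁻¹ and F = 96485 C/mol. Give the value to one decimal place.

Cathode: Au³⁺/Au; anode: Tl³⁺/Tl⁺. E°cell = (+1.50) − (+1.23) = +0.27 V, with n = 6.
ΔG° = −nFE° = −RT ln K, so ln K = nFE°/(RT) = (6)(96485)(+0.27) / ((8.314)(298)) = 63.088.

63.1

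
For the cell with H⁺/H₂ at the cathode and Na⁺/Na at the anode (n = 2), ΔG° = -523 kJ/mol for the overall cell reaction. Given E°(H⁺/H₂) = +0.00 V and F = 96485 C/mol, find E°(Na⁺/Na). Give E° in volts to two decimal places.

E°cell = −ΔG°/(nF) = −(-523×10³)/((2)(96485)) = +2.710 V.
Since H⁺/H₂ is the cathode and Na⁺/Na the anode, E°cell = E°(H⁺/H₂) − E°(Na⁺/Na).
So E°(Na⁺/Na) = E°(H⁺/H₂) − E°cell = (+0.00) − (+2.710) = -2.71 V.

-2.71 V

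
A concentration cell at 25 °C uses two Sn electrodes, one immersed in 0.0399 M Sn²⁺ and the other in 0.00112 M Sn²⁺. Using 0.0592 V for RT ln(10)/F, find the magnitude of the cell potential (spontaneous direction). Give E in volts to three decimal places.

For a concentration cell E°cell = 0. The 0.0399 M side is the cathode (reduction is favoured where [Sn²⁺] is higher).
With n = 2, E = −(0.0592/2) log([Sn²⁺]ₐₙ/[Sn²⁺]꜀ₐₜ) = −(0.0592/2) log(0.00112/0.0399) = −(0.0592/2)(-1.552) = +0.046 V.

+0.046 V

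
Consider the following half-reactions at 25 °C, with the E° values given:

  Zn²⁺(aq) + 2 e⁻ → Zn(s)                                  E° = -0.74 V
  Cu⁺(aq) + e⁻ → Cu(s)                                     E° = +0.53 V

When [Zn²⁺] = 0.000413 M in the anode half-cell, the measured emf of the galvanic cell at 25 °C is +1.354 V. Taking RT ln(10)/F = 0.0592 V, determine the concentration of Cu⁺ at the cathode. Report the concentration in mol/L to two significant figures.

Cu⁺/Cu is the cathode, Zn²⁺/Zn the anode: E°cell = +1.27 V, n = 2.
Overall reaction: 2 Cu⁺(aq) + Zn(s) → 2 Cu(s) + Zn²⁺(aq); Q = [Zn²⁺]^1/[Cu⁺]^2.
From E = E° − (0.0592/n) log Q: log Q = (E° − E)·n/0.0592 = (+1.27 − (+1.354))·2/0.0592 = -2.8378.
So 2·log[Cu⁺] = 1·log(0.000413) − log Q = -3.3840 − (-2.8378) = -0.5462; log[Cu⁺] = -0.5462 / 2 = -0.2731; [Cu⁺] = 10^(-0.2731) ≈ 0.53 M.

0.53 M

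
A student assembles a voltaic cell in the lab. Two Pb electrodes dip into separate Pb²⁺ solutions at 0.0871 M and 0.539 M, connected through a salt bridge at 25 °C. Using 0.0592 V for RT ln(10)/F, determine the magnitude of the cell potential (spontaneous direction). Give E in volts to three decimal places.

For a concentration cell E°cell = 0. The 0.539 M side is the cathode (reduction is favoured where [Pb²⁺] is higher).
With n = 2, E = −(0.0592/2) log([Pb²⁺]ₐₙ/[Pb²⁺]꜀ₐₜ) = −(0.0592/2) log(0.0871/0.539) = −(0.0592/2)(-0.792) = +0.023 V.

+0.023 V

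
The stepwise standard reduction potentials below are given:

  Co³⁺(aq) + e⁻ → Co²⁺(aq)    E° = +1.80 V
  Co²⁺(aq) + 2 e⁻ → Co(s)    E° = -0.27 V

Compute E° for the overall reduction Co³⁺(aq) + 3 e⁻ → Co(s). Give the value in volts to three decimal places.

Standard free energies of sequential steps add: ΔG°₃ = ΔG°₁ + ΔG°₂, so n₃E°₃ = n₁E°₁ + n₂E°₂.
E°₃ = (1×+1.80 + 2×-0.27) / 3 = (+1.260) / 3 = +0.420 V.
Simply averaging or adding the two E° values would be wrong; the electron-weighted sum is required.

+0.420 V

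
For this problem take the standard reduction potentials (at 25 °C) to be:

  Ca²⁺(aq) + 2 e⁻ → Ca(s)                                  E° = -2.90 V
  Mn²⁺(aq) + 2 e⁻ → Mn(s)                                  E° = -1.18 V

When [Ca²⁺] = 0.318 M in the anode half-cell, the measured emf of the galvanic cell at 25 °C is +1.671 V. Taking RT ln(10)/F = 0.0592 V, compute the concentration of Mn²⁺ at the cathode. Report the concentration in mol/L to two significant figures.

0.0070 M

Mn²⁺/Mn is the cathode, Ca²⁺/Ca the anode: E°cell = +1.72 V, n = 2.
Overall reaction: Mn²⁺(aq) + Ca(s) → Mn(s) + Ca²⁺(aq); Q = [Ca²⁺]^1/[Mn²⁺]^1.
From E = E° − (0.0592/n) log Q: log Q = (E° − E)·n/0.0592 = (+1.72 − (+1.671))·2/0.0592 = 1.6554.
So 1·log[Mn²⁺] = 1·log(0.318) − log Q = -0.4976 − (1.6554) = -2.1530; [Mn²⁺] = 10^(-2.1530) ≈ 0.0070 M.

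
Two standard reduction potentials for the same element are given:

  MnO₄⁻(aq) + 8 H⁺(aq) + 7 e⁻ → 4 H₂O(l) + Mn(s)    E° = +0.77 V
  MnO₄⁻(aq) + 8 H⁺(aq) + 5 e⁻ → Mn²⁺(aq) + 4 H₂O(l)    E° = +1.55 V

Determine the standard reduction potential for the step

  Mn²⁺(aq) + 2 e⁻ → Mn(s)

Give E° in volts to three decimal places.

-1.180 V

Sequential free energies add, so n₃E°₃ = n₁E°₁ + n₂E°₂.
With n₃ = 7, and the known step contributing 5×(+1.55) V, the unknown satisfies 2·E° = 7×(+0.77) − 5×(+1.55) = -2.360.
E° = -2.360 / 2 = -1.180 V.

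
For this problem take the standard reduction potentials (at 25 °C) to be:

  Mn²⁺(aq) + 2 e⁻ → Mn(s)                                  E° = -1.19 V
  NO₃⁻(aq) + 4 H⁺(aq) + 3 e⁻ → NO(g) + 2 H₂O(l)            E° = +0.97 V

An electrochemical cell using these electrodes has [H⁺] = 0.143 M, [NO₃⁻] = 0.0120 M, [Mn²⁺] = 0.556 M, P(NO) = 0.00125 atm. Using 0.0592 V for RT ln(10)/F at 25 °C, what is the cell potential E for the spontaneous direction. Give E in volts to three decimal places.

+2.120 V

NO₃⁻/NO is the cathode (higher E°), Mn²⁺/Mn the anode: E°cell = +0.97 − (-1.19) = +2.16 V, n = 6.
Overall: 2 NO₃⁻(aq) + 8 H⁺(aq) + 3 Mn(s) → 2 NO(g) + 4 H₂O(l) + 3 Mn²⁺(aq)
Q = P(NO)^2·[Mn²⁺]^3 / ([NO₃⁻]^2·[H⁺]^8); log Q = 4.028.
E = E° − (0.0592/n) log Q = +2.16 − (0.0592/6)(4.028) = +2.120 V.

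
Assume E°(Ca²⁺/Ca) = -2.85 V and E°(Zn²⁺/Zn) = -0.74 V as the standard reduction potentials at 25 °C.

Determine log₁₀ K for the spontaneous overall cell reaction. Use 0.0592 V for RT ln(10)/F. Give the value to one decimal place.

Cathode: Zn²⁺/Zn; anode: Ca²⁺/Ca. E°cell = +2.11 V, n = 2.
log K = nE°cell / 0.0592 = (2)(+2.11) / 0.0592 = 71.3.

71.3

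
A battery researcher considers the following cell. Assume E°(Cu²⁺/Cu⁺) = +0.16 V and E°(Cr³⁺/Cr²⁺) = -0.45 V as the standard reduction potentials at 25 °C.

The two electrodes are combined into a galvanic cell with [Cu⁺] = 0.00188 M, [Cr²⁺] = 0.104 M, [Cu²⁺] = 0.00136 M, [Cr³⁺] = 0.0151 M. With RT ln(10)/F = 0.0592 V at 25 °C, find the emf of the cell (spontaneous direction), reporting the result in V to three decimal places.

Cu²⁺/Cu⁺ is the cathode (higher E°), Cr³⁺/Cr²⁺ the anode: E°cell = +0.16 − (-0.45) = +0.61 V, n = 1.
Overall: Cu²⁺(aq) + Cr²⁺(aq) → Cu⁺(aq) + Cr³⁺(aq)
Q = [Cu⁺]·[Cr³⁺] / ([Cu²⁺]·[Cr²⁺]); log Q = -0.697.
E = E° − (0.0592/n) log Q = +0.61 − (0.0592/1)(-0.697) = +0.651 V.

+0.651 V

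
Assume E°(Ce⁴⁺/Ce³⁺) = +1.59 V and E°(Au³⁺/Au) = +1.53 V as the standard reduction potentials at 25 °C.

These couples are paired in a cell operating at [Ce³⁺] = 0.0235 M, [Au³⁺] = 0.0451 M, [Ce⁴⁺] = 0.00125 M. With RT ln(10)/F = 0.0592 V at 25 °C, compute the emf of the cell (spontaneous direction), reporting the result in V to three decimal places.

Ce⁴⁺/Ce³⁺ is the cathode (higher E°), Au³⁺/Au the anode: E°cell = +1.59 − (+1.53) = +0.06 V, n = 3.
Overall: 3 Ce⁴⁺(aq) + Au(s) → 3 Ce³⁺(aq) + Au³⁺(aq)
Q = [Ce³⁺]^3·[Au³⁺] / ([Ce⁴⁺]^3); log Q = 2.477.
E = E° − (0.0592/n) log Q = +0.06 − (0.0592/3)(2.477) = +0.011 V.

+0.011 V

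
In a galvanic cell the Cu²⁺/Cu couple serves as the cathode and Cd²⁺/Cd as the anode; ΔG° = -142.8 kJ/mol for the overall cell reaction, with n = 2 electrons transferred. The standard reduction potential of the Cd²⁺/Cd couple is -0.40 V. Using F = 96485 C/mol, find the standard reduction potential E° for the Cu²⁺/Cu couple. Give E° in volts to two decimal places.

+0.34 V

E°cell = −ΔG°/(nF) = −(-142.8×10³)/((2)(96485)) = +0.740 V.
Since Cu²⁺/Cu is the cathode and Cd²⁺/Cd the anode, E°cell = E°(Cu²⁺/Cu) − E°(Cd²⁺/Cd).
So E°(Cu²⁺/Cu) = E°cell + E°(Cd²⁺/Cd) = +0.740 + (-0.40) = +0.34 V.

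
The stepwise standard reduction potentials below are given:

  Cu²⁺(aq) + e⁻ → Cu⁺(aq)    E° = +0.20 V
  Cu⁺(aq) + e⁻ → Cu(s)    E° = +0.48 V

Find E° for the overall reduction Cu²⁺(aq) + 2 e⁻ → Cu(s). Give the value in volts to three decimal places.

+0.340 V

Standard free energies of sequential steps add: ΔG°₃ = ΔG°₁ + ΔG°₂, so n₃E°₃ = n₁E°₁ + n₂E°₂.
E°₃ = (1×+0.20 + 1×+0.48) / 2 = (+0.680) / 2 = +0.340 V.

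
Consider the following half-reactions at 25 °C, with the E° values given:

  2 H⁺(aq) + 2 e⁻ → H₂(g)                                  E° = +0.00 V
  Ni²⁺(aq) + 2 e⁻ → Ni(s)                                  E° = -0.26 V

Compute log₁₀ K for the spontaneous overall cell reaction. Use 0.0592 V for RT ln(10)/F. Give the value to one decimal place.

8.8

Cathode: H⁺/H₂; anode: Ni²⁺/Ni. E°cell = +0.26 V, n = 2.
log K = nE°cell / 0.0592 = (2)(+0.26) / 0.0592 = 8.8.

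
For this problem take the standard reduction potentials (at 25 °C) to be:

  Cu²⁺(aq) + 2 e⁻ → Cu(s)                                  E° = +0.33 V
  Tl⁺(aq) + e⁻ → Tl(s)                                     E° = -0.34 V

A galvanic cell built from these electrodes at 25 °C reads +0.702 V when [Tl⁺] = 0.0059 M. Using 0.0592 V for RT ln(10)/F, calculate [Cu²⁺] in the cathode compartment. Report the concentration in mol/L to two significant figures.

0.00042 M

Cu²⁺/Cu is the cathode, Tl⁺/Tl the anode: E°cell = +0.67 V, n = 2.
Overall reaction: Cu²⁺(aq) + 2 Tl(s) → Cu(s) + 2 Tl⁺(aq); Q = [Tl⁺]^2/[Cu²⁺]^1.
From E = E° − (0.0592/n) log Q: log Q = (E° − E)·n/0.0592 = (+0.67 − (+0.702))·2/0.0592 = -1.0811.
So 1·log[Cu²⁺] = 2·log(0.0059) − log Q = -4.4583 − (-1.0811) = -3.3772; [Cu²⁺] = 10^(-3.3772) ≈ 0.00042 M.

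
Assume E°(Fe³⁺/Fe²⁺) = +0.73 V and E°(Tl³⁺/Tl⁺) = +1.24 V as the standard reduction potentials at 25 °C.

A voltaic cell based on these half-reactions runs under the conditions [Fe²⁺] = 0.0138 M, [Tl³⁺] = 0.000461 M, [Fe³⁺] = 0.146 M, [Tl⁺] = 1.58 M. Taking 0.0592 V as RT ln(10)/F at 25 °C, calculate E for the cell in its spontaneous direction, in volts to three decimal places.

+0.345 V

Tl³⁺/Tl⁺ is the cathode (higher E°), Fe³⁺/Fe²⁺ the anode: E°cell = +1.24 − (+0.73) = +0.51 V, n = 2.
Overall: Tl³⁺(aq) + 2 Fe²⁺(aq) → Tl⁺(aq) + 2 Fe³⁺(aq)
Q = [Tl⁺]·[Fe³⁺]^2 / ([Tl³⁺]·[Fe²⁺]^2); log Q = 5.584.
E = E° − (0.0592/n) log Q = +0.51 − (0.0592/2)(5.584) = +0.345 V.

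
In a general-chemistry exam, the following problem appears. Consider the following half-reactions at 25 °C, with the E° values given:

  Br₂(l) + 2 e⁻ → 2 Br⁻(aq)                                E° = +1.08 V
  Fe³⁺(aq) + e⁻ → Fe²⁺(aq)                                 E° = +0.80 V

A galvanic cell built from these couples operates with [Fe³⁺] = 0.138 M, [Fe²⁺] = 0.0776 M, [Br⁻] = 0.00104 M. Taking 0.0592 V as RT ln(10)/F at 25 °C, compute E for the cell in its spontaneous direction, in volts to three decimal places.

Br₂/Br⁻ is the cathode (higher E°), Fe³⁺/Fe²⁺ the anode: E°cell = +1.08 − (+0.80) = +0.28 V, n = 2.
Overall: Br₂(l) + 2 Fe²⁺(aq) → 2 Br⁻(aq) + 2 Fe³⁺(aq)
Q = [Br⁻]^2·[Fe³⁺]^2 / ([Fe²⁺]^2); log Q = -5.466.
E = E° − (0.0592/n) log Q = +0.28 − (0.0592/2)(-5.466) = +0.442 V.

+0.442 V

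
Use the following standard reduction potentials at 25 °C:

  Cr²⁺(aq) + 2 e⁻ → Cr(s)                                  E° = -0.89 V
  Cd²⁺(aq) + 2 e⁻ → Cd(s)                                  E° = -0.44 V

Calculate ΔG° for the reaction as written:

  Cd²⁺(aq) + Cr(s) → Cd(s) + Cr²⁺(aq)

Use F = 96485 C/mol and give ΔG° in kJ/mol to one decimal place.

As written, Cd²⁺/Cd is reduced (cathode) and Cr²⁺/Cr is oxidised (anode), so E°cell = (-0.44) − (-0.89) = +0.45 V.
Balancing electrons gives n = 2.
ΔG° = −nFE° = −(2)(96485)(+0.45) = -86,836 J = -86.8 kJ/mol.

-86.8 kJ/mol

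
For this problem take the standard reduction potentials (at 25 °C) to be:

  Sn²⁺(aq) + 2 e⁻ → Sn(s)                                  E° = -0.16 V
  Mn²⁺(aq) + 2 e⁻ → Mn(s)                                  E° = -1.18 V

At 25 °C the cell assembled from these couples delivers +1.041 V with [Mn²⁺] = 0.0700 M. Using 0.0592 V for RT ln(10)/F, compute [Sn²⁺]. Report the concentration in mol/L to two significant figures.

0.36 M

Sn²⁺/Sn is the cathode, Mn²⁺/Mn the anode: E°cell = +1.02 V, n = 2.
Overall reaction: Sn²⁺(aq) + Mn(s) → Sn(s) + Mn²⁺(aq); Q = [Mn²⁺]^1/[Sn²⁺]^1.
From E = E° − (0.0592/n) log Q: log Q = (E° − E)·n/0.0592 = (+1.02 − (+1.041))·2/0.0592 = -0.7095.
So 1·log[Sn²⁺] = 1·log(0.07) − log Q = -1.1549 − (-0.7095) = -0.4454; [Sn²⁺] = 10^(-0.4454) ≈ 0.36 M.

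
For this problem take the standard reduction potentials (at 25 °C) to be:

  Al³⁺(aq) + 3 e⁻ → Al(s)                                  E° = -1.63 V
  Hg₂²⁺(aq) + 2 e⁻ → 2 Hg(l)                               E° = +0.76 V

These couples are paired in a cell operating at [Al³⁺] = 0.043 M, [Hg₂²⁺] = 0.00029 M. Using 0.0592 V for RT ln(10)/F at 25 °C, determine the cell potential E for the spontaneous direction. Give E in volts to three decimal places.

+2.312 V

Hg₂²⁺/Hg is the cathode (higher E°), Al³⁺/Al the anode: E°cell = +0.76 − (-1.63) = +2.39 V, n = 6.
Overall: 3 Hg₂²⁺(aq) + 2 Al(s) → 6 Hg(l) + 2 Al³⁺(aq)
Q = [Al³⁺]^2 / ([Hg₂²⁺]^3); log Q = 7.880.
E = E° − (0.0592/n) log Q = +2.39 − (0.0592/6)(7.880) = +2.312 V.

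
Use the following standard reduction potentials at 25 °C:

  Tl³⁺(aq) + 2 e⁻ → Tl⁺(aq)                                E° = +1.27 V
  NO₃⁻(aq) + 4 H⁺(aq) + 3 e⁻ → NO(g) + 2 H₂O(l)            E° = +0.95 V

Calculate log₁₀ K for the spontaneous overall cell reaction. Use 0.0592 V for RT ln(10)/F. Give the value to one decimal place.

Cathode: Tl³⁺/Tl⁺; anode: NO₃⁻/NO. E°cell = +0.32 V, n = 6.
log K = nE°cell / 0.0592 = (6)(+0.32) / 0.0592 = 32.4.

32.4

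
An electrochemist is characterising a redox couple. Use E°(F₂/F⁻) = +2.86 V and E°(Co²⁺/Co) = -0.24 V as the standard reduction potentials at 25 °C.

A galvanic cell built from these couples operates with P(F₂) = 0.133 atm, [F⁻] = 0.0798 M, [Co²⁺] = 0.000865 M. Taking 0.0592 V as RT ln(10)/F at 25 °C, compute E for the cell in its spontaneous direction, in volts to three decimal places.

F₂/F⁻ is the cathode (higher E°), Co²⁺/Co the anode: E°cell = +2.86 − (-0.24) = +3.10 V, n = 2.
Overall: F₂(g) + Co(s) → 2 F⁻(aq) + Co²⁺(aq)
Q = [F⁻]^2·[Co²⁺] / (P(F₂)); log Q = -4.383.
E = E° − (0.0592/n) log Q = +3.10 − (0.0592/2)(-4.383) = +3.230 V.

+3.230 V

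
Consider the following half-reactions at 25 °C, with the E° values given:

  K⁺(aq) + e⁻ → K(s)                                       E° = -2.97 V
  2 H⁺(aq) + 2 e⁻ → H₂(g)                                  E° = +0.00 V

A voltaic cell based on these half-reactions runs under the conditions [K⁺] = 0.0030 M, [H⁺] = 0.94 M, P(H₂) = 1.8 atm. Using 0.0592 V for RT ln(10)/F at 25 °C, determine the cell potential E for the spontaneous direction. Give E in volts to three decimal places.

+3.110 V

H⁺/H₂ is the cathode (higher E°), K⁺/K the anode: E°cell = +0.00 − (-2.97) = +2.97 V, n = 2.
Overall: 2 H⁺(aq) + 2 K(s) → H₂(g) + 2 K⁺(aq)
Q = P(H₂)·[K⁺]^2 / ([H⁺]^2); log Q = -4.737.
E = E° − (0.0592/n) log Q = +2.97 − (0.0592/2)(-4.737) = +3.110 V.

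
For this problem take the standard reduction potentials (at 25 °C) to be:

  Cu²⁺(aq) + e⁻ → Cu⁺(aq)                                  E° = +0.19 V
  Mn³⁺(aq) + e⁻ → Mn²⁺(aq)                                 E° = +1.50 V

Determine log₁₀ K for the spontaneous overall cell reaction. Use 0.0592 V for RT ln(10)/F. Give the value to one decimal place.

Cathode: Mn³⁺/Mn²⁺; anode: Cu²⁺/Cu⁺. E°cell = +1.31 V, n = 1.
log K = nE°cell / 0.0592 = (1)(+1.31) / 0.0592 = 22.1.

22.1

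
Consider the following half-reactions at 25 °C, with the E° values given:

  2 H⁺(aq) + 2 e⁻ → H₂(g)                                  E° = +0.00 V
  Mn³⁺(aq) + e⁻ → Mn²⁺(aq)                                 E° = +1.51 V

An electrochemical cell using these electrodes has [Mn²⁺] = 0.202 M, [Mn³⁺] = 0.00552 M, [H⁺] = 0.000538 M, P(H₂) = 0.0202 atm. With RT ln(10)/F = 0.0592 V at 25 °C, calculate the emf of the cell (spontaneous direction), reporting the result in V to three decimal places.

Mn³⁺/Mn²⁺ is the cathode (higher E°), H⁺/H₂ the anode: E°cell = +1.51 − (+0.00) = +1.51 V, n = 2.
Overall: 2 Mn³⁺(aq) + H₂(g) → 2 Mn²⁺(aq) + 2 H⁺(aq)
Q = [Mn²⁺]^2·[H⁺]^2 / ([Mn³⁺]^2·P(H₂)); log Q = -1.717.
E = E° − (0.0592/n) log Q = +1.51 − (0.0592/2)(-1.717) = +1.561 V.

+1.561 V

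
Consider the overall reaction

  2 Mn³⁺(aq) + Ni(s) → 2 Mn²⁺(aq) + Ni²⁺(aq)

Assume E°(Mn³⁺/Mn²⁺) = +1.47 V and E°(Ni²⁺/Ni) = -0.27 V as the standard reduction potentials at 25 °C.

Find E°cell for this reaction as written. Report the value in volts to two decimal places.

The Mn³⁺/Mn²⁺ couple has the higher reduction potential, so it is the cathode; Ni²⁺/Ni is oxidised at the anode.
E°cell = E°(cathode) − E°(anode) = (+1.47) − (-0.27) = +1.74 V.

+1.74 V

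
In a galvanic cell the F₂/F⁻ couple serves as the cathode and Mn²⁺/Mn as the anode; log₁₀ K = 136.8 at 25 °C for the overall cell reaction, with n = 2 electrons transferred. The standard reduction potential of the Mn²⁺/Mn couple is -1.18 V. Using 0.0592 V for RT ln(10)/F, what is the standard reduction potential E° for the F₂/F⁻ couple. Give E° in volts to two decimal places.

+2.87 V

E°cell = (0.0592/n)·log K = (0.0592/2)(136.8) = +4.049 V.
Since F₂/F⁻ is the cathode and Mn²⁺/Mn the anode, E°cell = E°(F₂/F⁻) − E°(Mn²⁺/Mn).
So E°(F₂/F⁻) = E°cell + E°(Mn²⁺/Mn) = +4.049 + (-1.18) = +2.87 V.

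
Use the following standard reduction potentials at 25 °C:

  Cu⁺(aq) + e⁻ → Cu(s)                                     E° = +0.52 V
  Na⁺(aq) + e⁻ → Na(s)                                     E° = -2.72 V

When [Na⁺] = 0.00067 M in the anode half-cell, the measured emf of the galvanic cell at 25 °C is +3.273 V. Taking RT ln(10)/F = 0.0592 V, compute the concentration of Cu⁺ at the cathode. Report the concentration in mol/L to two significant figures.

0.0024 M

Cu⁺/Cu is the cathode, Na⁺/Na the anode: E°cell = +3.24 V, n = 1.
Overall reaction: Cu⁺(aq) + Na(s) → Cu(s) + Na⁺(aq); Q = [Na⁺]^1/[Cu⁺]^1.
From E = E° − (0.0592/n) log Q: log Q = (E° − E)·n/0.0592 = (+3.24 − (+3.273))·1/0.0592 = -0.5574.
So 1·log[Cu⁺] = 1·log(0.00067) − log Q = -3.1739 − (-0.5574) = -2.6165; [Cu⁺] = 10^(-2.6165) ≈ 0.0024 M.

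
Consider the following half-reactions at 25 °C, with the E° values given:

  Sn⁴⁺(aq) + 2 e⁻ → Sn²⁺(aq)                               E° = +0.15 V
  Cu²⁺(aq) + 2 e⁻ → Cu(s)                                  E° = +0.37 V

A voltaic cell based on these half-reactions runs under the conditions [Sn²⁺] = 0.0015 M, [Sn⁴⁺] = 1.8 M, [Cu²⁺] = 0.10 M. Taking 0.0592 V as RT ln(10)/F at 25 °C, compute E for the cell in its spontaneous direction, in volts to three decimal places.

+0.099 V

Cu²⁺/Cu is the cathode (higher E°), Sn⁴⁺/Sn²⁺ the anode: E°cell = +0.37 − (+0.15) = +0.22 V, n = 2.
Overall: Cu²⁺(aq) + Sn²⁺(aq) → Cu(s) + Sn⁴⁺(aq)
Q = [Sn⁴⁺] / ([Cu²⁺]·[Sn²⁺]); log Q = 4.079.
E = E° − (0.0592/n) log Q = +0.22 − (0.0592/2)(4.079) = +0.099 V.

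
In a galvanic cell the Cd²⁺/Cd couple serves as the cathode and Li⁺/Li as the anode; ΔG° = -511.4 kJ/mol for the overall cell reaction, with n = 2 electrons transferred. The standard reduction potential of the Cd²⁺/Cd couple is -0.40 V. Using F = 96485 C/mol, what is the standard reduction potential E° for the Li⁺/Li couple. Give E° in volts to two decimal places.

E°cell = −ΔG°/(nF) = −(-511.4×10³)/((2)(96485)) = +2.650 V.
Since Cd²⁺/Cd is the cathode and Li⁺/Li the anode, E°cell = E°(Cd²⁺/Cd) − E°(Li⁺/Li).
So E°(Li⁺/Li) = E°(Cd²⁺/Cd) − E°cell = (-0.40) − (+2.650) = -3.05 V.

-3.05 V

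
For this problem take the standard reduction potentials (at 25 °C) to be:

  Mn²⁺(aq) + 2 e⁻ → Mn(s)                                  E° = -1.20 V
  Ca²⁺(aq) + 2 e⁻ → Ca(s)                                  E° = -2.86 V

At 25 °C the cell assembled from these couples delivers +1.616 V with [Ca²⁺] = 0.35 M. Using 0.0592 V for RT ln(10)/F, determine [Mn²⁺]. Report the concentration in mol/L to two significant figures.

Mn²⁺/Mn is the cathode, Ca²⁺/Ca the anode: E°cell = +1.66 V, n = 2.
Overall reaction: Mn²⁺(aq) + Ca(s) → Mn(s) + Ca²⁺(aq); Q = [Ca²⁺]^1/[Mn²⁺]^1.
From E = E° − (0.0592/n) log Q: log Q = (E° − E)·n/0.0592 = (+1.66 − (+1.616))·2/0.0592 = 1.4865.
So 1·log[Mn²⁺] = 1·log(0.35) − log Q = -0.4559 − (1.4865) = -1.9424; [Mn²⁺] = 10^(-1.9424) ≈ 0.011 M.

0.011 M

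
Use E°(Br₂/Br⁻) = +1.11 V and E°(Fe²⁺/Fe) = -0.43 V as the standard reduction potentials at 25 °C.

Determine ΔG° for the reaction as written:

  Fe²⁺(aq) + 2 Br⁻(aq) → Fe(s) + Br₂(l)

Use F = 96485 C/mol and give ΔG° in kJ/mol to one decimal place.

As written, Fe²⁺/Fe is reduced (cathode) and Br₂/Br⁻ is oxidised (anode), so E°cell = (-0.43) − (+1.11) = -1.54 V.
Balancing electrons gives n = 2.
ΔG° = −nFE° = −(2)(96485)(-1.54) = 297,174 J = +297.2 kJ/mol.

+297.2 kJ/mol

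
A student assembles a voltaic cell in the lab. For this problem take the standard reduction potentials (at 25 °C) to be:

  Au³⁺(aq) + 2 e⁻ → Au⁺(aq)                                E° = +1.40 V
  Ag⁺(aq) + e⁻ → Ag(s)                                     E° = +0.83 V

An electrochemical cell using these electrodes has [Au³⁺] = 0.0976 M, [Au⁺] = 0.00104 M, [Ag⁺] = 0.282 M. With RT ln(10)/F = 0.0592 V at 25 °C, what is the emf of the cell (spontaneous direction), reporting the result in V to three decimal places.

Au³⁺/Au⁺ is the cathode (higher E°), Ag⁺/Ag the anode: E°cell = +1.40 − (+0.83) = +0.57 V, n = 2.
Overall: Au³⁺(aq) + 2 Ag(s) → Au⁺(aq) + 2 Ag⁺(aq)
Q = [Au⁺]·[Ag⁺]^2 / ([Au³⁺]); log Q = -3.072.
E = E° − (0.0592/n) log Q = +0.57 − (0.0592/2)(-3.072) = +0.661 V.

+0.661 V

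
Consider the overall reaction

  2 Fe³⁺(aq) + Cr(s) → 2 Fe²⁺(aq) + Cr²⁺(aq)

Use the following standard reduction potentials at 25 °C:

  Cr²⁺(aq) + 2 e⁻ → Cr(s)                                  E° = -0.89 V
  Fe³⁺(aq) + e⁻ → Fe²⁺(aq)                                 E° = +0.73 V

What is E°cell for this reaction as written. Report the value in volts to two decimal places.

+1.62 V

The Fe³⁺/Fe²⁺ couple has the higher reduction potential, so it is the cathode; Cr²⁺/Cr is oxidised at the anode.
E°cell = E°(cathode) − E°(anode) = (+0.73) − (-0.89) = +1.62 V.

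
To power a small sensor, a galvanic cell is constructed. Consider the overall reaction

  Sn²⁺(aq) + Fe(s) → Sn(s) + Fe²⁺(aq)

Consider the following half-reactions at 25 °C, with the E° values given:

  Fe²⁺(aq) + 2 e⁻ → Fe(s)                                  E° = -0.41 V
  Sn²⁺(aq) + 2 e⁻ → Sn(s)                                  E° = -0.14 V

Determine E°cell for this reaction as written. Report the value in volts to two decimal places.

+0.27 V

The Sn²⁺/Sn couple has the higher reduction potential, so it is the cathode; Fe²⁺/Fe is oxidised at the anode.
E°cell = E°(cathode) − E°(anode) = (-0.14) − (-0.41) = +0.27 V.
Since E°cell > 0, the reaction is spontaneous under standard conditions.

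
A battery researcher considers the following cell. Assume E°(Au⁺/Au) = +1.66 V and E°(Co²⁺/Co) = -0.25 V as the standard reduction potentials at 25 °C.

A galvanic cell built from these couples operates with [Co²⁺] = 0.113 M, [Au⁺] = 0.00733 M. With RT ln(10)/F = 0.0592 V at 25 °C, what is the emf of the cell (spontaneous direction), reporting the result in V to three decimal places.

Au⁺/Au is the cathode (higher E°), Co²⁺/Co the anode: E°cell = +1.66 − (-0.25) = +1.91 V, n = 2.
Overall: 2 Au⁺(aq) + Co(s) → 2 Au(s) + Co²⁺(aq)
Q = [Co²⁺] / ([Au⁺]^2); log Q = 3.323.
E = E° − (0.0592/n) log Q = +1.91 − (0.0592/2)(3.323) = +1.812 V.

+1.812 V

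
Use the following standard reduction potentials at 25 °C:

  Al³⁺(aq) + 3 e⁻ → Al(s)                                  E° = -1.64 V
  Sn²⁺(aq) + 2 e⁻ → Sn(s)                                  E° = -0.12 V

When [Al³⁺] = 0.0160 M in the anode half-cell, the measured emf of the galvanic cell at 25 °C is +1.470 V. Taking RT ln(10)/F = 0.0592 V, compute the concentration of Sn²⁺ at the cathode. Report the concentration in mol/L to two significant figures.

0.0013 M

Sn²⁺/Sn is the cathode, Al³⁺/Al the anode: E°cell = +1.52 V, n = 6.
Overall reaction: 3 Sn²⁺(aq) + 2 Al(s) → 3 Sn(s) + 2 Al³⁺(aq); Q = [Al³⁺]^2/[Sn²⁺]^3.
From E = E° − (0.0592/n) log Q: log Q = (E° − E)·n/0.0592 = (+1.52 − (+1.470))·6/0.0592 = 5.0676.
So 3·log[Sn²⁺] = 2·log(0.016) − log Q = -3.5918 − (5.0676) = -8.6594; log[Sn²⁺] = -8.6594 / 3 = -2.8865; [Sn²⁺] = 10^(-2.8865) ≈ 0.0013 M.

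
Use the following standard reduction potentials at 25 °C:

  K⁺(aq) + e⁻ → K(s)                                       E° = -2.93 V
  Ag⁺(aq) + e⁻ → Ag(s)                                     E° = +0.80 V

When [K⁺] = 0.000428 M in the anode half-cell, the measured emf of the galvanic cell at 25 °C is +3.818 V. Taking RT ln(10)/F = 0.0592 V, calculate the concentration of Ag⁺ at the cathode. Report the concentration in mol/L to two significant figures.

0.013 M

Ag⁺/Ag is the cathode, K⁺/K the anode: E°cell = +3.73 V, n = 1.
Overall reaction: Ag⁺(aq) + K(s) → Ag(s) + K⁺(aq); Q = [K⁺]^1/[Ag⁺]^1.
From E = E° − (0.0592/n) log Q: log Q = (E° − E)·n/0.0592 = (+3.73 − (+3.818))·1/0.0592 = -1.4865.
So 1·log[Ag⁺] = 1·log(0.000428) − log Q = -3.3686 − (-1.4865) = -1.8821; [Ag⁺] = 10^(-1.8821) ≈ 0.013 M.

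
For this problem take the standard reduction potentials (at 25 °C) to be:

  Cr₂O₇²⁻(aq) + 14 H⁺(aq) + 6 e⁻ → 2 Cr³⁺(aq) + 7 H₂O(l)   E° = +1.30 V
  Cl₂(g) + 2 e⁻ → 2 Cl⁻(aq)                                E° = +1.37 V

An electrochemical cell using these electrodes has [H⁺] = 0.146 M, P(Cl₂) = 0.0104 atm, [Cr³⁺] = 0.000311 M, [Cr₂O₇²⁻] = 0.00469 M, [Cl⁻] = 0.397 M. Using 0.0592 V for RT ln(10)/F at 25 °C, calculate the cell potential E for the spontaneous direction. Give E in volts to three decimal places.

+0.104 V

Cl₂/Cl⁻ is the cathode (higher E°), Cr₂O₇²⁻/Cr³⁺ the anode: E°cell = +1.37 − (+1.30) = +0.07 V, n = 6.
Overall: 3 Cl₂(g) + 2 Cr³⁺(aq) + 7 H₂O(l) → 6 Cl⁻(aq) + Cr₂O₇²⁻(aq) + 14 H⁺(aq)
Q = [Cl⁻]^6·[Cr₂O₇²⁻]·[H⁺]^14 / (P(Cl₂)^3·[Cr³⁺]^2); log Q = -3.472.
E = E° − (0.0592/n) log Q = +0.07 − (0.0592/6)(-3.472) = +0.104 V.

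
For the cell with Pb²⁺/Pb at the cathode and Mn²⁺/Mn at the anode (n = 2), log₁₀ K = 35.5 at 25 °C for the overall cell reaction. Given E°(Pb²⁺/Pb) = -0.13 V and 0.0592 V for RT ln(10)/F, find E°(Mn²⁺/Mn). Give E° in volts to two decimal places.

-1.18 V

E°cell = (0.0592/n)·log K = (0.0592/2)(35.5) = +1.051 V.
Since Pb²⁺/Pb is the cathode and Mn²⁺/Mn the anode, E°cell = E°(Pb²⁺/Pb) − E°(Mn²⁺/Mn).
So E°(Mn²⁺/Mn) = E°(Pb²⁺/Pb) − E°cell = (-0.13) − (+1.051) = -1.18 V.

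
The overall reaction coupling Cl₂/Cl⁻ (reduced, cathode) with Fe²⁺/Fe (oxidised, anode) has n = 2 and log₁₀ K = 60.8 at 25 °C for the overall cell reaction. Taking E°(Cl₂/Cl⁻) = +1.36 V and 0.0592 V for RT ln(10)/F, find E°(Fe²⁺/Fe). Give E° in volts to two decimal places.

E°cell = (0.0592/n)·log K = (0.0592/2)(60.8) = +1.800 V.
Since Cl₂/Cl⁻ is the cathode and Fe²⁺/Fe the anode, E°cell = E°(Cl₂/Cl⁻) − E°(Fe²⁺/Fe).
So E°(Fe²⁺/Fe) = E°(Cl₂/Cl⁻) − E°cell = (+1.36) − (+1.800) = -0.44 V.

-0.44 V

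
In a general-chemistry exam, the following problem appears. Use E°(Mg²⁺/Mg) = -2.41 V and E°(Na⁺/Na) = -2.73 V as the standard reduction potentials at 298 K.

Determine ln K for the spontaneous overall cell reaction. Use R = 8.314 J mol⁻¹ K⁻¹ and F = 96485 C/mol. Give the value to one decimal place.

24.9

Cathode: Mg²⁺/Mg; anode: Na⁺/Na. E°cell = (-2.41) − (-2.73) = +0.32 V, with n = 2.
ΔG° = −nFE° = −RT ln K, so ln K = nFE°/(RT) = (2)(96485)(+0.32) / ((8.314)(298)) = 24.924.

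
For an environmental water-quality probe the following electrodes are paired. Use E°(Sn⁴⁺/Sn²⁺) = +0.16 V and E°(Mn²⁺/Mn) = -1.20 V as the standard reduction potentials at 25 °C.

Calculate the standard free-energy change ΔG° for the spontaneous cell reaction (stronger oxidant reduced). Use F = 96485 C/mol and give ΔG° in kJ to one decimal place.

-262.4 kJ

Sn⁴⁺/Sn²⁺ (E° = +0.16 V) is the cathode; Mn²⁺/Mn (E° = -1.20 V) is the anode, so E°cell = +1.36 V.
Balancing electrons gives n = 2 (lcm of 2 and 2).
ΔG° = −nFE° = −(2)(96485)(+1.36) = -262,439 J = -262.4 kJ.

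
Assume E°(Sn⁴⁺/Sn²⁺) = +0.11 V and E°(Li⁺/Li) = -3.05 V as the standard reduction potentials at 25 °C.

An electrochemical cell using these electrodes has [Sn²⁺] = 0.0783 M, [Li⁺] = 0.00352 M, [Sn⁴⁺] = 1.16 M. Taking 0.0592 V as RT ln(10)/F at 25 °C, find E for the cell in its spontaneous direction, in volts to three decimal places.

Sn⁴⁺/Sn²⁺ is the cathode (higher E°), Li⁺/Li the anode: E°cell = +0.11 − (-3.05) = +3.16 V, n = 2.
Overall: Sn⁴⁺(aq) + 2 Li(s) → Sn²⁺(aq) + 2 Li⁺(aq)
Q = [Sn²⁺]·[Li⁺]^2 / ([Sn⁴⁺]); log Q = -6.078.
E = E° − (0.0592/n) log Q = +3.16 − (0.0592/2)(-6.078) = +3.340 V.

+3.340 V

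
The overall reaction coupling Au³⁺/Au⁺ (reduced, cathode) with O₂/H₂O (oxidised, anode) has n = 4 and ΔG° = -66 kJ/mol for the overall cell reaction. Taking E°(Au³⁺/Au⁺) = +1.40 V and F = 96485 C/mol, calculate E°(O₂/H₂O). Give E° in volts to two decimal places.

+1.23 V

E°cell = −ΔG°/(nF) = −(-66×10³)/((4)(96485)) = +0.171 V.
Since Au³⁺/Au⁺ is the cathode and O₂/H₂O the anode, E°cell = E°(Au³⁺/Au⁺) − E°(O₂/H₂O).
So E°(O₂/H₂O) = E°(Au³⁺/Au⁺) − E°cell = (+1.40) − (+0.171) = +1.23 V.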